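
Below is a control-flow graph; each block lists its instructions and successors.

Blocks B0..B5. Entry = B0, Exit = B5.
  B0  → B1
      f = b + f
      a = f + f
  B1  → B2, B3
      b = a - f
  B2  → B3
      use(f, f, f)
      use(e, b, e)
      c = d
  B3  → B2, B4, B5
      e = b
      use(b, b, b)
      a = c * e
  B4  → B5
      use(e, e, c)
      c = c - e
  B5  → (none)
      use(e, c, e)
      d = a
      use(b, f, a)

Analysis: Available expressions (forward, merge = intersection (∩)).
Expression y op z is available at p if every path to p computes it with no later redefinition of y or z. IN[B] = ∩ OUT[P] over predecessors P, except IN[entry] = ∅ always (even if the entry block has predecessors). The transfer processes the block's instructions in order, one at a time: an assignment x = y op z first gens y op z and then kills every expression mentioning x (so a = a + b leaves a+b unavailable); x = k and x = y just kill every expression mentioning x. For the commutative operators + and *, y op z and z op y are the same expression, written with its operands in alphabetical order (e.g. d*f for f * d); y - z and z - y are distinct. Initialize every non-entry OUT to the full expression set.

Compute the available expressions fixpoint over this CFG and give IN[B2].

Answer: {f+f}

Working:
Converged values:
  B0: | IN={} | OUT={f+f}
  B1: | IN={f+f} | OUT={a-f, f+f}
  B2: | IN={f+f} | OUT={f+f}
  B3: | IN={f+f} | OUT={c*e, f+f}
  B4: | IN={c*e, f+f} | OUT={f+f}
  B5: | IN={f+f} | OUT={f+f}

Merge at B2: IN[B2] = OUT[B1] ∩ OUT[B3] = {f+f}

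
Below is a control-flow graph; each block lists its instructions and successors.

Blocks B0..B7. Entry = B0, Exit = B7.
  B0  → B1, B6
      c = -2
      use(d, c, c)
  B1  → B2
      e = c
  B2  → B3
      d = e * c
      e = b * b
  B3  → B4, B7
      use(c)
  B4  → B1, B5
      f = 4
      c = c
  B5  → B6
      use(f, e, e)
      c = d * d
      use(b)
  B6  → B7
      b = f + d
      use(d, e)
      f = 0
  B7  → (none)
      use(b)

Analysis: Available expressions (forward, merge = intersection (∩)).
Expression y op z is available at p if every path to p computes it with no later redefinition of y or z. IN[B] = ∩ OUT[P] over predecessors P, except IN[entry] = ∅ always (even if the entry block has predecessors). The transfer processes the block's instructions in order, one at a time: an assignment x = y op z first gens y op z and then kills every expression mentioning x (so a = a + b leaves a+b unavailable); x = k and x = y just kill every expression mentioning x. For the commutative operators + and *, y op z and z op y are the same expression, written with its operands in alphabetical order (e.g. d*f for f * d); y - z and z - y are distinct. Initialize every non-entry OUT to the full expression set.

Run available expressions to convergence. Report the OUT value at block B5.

Fixpoint table:
  B0:   IN={}   OUT={}
  B1:   IN={}   OUT={}
  B2:   IN={}   OUT={b*b}
  B3:   IN={b*b}   OUT={b*b}
  B4:   IN={b*b}   OUT={b*b}
  B5:   IN={b*b}   OUT={b*b, d*d}
  B6:   IN={}   OUT={}
  B7:   IN={}   OUT={}

Merge at B5: IN[B5] = OUT[B4] = {b*b}
Applying B5's transfer function to that IN value gives OUT[B5] (row B5 above).

Answer: {b*b, d*d}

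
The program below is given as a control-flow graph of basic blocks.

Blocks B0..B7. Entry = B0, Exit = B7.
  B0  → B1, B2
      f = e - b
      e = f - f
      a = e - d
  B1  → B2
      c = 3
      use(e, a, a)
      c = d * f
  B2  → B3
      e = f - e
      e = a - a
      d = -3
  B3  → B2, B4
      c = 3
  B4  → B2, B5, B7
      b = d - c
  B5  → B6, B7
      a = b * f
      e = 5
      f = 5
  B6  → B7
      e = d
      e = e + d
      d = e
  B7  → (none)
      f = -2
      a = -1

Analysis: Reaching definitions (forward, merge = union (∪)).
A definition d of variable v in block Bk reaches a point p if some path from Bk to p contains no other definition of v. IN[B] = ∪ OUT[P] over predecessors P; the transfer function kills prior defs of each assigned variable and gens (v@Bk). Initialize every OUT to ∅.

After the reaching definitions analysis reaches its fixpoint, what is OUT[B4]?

Answer: {a@B0, b@B4, c@B3, d@B2, e@B2, f@B0}

Derivation:
Per-block solution:
  B0:  IN={}  OUT={a@B0, e@B0, f@B0}
  B1:  IN={a@B0, e@B0, f@B0}  OUT={a@B0, c@B1, e@B0, f@B0}
  B2:  IN={a@B0, b@B4, c@B1, c@B3, d@B2, e@B0, e@B2, f@B0}  OUT={a@B0, b@B4, c@B1, c@B3, d@B2, e@B2, f@B0}
  B3:  IN={a@B0, b@B4, c@B1, c@B3, d@B2, e@B2, f@B0}  OUT={a@B0, b@B4, c@B3, d@B2, e@B2, f@B0}
  B4:  IN={a@B0, b@B4, c@B3, d@B2, e@B2, f@B0}  OUT={a@B0, b@B4, c@B3, d@B2, e@B2, f@B0}
  B5:  IN={a@B0, b@B4, c@B3, d@B2, e@B2, f@B0}  OUT={a@B5, b@B4, c@B3, d@B2, e@B5, f@B5}
  B6:  IN={a@B5, b@B4, c@B3, d@B2, e@B5, f@B5}  OUT={a@B5, b@B4, c@B3, d@B6, e@B6, f@B5}
  B7:  IN={a@B0, a@B5, b@B4, c@B3, d@B2, d@B6, e@B2, e@B5, e@B6, f@B0, f@B5}  OUT={a@B7, b@B4, c@B3, d@B2, d@B6, e@B2, e@B5, e@B6, f@B7}

Merge at B4: IN[B4] = OUT[B3] = {a@B0, b@B4, c@B3, d@B2, e@B2, f@B0}
Applying B4's transfer function to that IN value gives OUT[B4] (row B4 above).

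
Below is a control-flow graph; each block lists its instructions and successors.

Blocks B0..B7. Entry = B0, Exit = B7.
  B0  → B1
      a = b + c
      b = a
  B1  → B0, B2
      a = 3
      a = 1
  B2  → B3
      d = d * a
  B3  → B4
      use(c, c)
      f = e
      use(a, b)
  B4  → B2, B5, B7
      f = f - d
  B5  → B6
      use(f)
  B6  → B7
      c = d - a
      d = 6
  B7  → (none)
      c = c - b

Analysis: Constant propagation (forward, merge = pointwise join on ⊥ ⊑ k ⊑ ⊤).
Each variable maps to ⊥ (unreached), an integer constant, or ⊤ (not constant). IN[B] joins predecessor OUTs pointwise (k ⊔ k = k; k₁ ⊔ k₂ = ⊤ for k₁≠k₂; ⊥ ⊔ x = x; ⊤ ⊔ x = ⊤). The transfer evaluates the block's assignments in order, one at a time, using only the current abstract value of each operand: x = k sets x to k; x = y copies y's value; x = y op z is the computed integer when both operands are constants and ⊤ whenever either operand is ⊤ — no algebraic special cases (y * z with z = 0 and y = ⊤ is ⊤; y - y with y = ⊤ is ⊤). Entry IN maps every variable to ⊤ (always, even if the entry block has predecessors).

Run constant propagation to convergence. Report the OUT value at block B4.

Converged values:
  B0:  IN=(all ⊤)  OUT=(all ⊤)
  B1:  IN=(all ⊤)  OUT={a:1; rest ⊤}
  B2:  IN={a:1; rest ⊤}  OUT={a:1; rest ⊤}
  B3:  IN={a:1; rest ⊤}  OUT={a:1; rest ⊤}
  B4:  IN={a:1; rest ⊤}  OUT={a:1; rest ⊤}
  B5:  IN={a:1; rest ⊤}  OUT={a:1; rest ⊤}
  B6:  IN={a:1; rest ⊤}  OUT={a:1, d:6; rest ⊤}
  B7:  IN={a:1; rest ⊤}  OUT={a:1; rest ⊤}

Merge at B4: IN[B4] = OUT[B3] = {a: 1, b: ⊤, c: ⊤, d: ⊤, e: ⊤, f: ⊤}
Applying B4's transfer function to that IN value gives OUT[B4] (row B4 above).

Answer: {a: 1, b: ⊤, c: ⊤, d: ⊤, e: ⊤, f: ⊤}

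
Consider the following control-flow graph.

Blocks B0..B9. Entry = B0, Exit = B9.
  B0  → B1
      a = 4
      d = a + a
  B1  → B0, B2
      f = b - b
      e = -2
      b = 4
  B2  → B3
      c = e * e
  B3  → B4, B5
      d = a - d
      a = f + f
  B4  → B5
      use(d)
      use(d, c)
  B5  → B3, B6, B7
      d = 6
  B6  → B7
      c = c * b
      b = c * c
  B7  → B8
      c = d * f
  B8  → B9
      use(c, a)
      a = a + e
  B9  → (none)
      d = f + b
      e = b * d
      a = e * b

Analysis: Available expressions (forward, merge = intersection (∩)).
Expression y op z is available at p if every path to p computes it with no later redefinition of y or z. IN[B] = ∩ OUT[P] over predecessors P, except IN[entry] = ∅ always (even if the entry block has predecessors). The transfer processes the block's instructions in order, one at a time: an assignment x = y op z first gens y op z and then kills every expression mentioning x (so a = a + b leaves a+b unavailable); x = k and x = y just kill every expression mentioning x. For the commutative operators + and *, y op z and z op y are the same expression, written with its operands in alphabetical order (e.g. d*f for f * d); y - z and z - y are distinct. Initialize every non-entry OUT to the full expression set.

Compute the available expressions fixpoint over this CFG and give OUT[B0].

Answer: {a+a}

Trace:
Per-block solution:
  B0: | IN={} | OUT={a+a}
  B1: | IN={a+a} | OUT={a+a}
  B2: | IN={a+a} | OUT={a+a, e*e}
  B3: | IN={e*e} | OUT={e*e, f+f}
  B4: | IN={e*e, f+f} | OUT={e*e, f+f}
  B5: | IN={e*e, f+f} | OUT={e*e, f+f}
  B6: | IN={e*e, f+f} | OUT={c*c, e*e, f+f}
  B7: | IN={e*e, f+f} | OUT={d*f, e*e, f+f}
  B8: | IN={d*f, e*e, f+f} | OUT={d*f, e*e, f+f}
  B9: | IN={d*f, e*e, f+f} | OUT={b*d, b*e, b+f, f+f}

Merge at B0 (entry node, so the boundary value {} is joined with the incoming edge(s)): IN[B0] = {} ∩ OUT[B1] = {}
Applying B0's transfer function to that IN value gives OUT[B0] (row B0 above).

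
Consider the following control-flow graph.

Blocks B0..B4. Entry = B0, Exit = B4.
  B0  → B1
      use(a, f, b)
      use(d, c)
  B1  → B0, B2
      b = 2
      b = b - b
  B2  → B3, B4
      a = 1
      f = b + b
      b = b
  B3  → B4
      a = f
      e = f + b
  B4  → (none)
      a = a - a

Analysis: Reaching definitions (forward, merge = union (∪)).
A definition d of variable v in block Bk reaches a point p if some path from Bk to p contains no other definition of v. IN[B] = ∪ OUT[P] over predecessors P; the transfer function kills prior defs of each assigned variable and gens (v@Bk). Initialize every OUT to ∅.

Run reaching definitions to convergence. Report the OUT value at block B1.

Per-block solution:
  B0:   IN={b@B1}   OUT={b@B1}
  B1:   IN={b@B1}   OUT={b@B1}
  B2:   IN={b@B1}   OUT={a@B2, b@B2, f@B2}
  B3:   IN={a@B2, b@B2, f@B2}   OUT={a@B3, b@B2, e@B3, f@B2}
  B4:   IN={a@B2, a@B3, b@B2, e@B3, f@B2}   OUT={a@B4, b@B2, e@B3, f@B2}

Merge at B1: IN[B1] = OUT[B0] = {b@B1}
Applying B1's transfer function to that IN value gives OUT[B1] (row B1 above).

Answer: {b@B1}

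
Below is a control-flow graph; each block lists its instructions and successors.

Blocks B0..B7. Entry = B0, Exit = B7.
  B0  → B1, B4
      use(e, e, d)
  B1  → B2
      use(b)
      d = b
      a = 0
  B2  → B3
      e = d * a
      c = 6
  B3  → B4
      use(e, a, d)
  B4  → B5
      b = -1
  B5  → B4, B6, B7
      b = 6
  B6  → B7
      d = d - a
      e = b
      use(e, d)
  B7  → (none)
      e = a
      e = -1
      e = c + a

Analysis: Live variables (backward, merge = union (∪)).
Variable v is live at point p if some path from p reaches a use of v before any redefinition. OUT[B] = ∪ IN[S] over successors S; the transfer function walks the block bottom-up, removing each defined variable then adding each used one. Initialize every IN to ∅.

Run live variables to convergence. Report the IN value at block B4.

Answer: {a, c, d}

Trace:
Fixpoint table:
  B0: | IN={a, b, c, d, e} | OUT={a, b, c, d}
  B1: | IN={b} | OUT={a, d}
  B2: | IN={a, d} | OUT={a, c, d, e}
  B3: | IN={a, c, d, e} | OUT={a, c, d}
  B4: | IN={a, c, d} | OUT={a, c, d}
  B5: | IN={a, c, d} | OUT={a, b, c, d}
  B6: | IN={a, b, c, d} | OUT={a, c}
  B7: | IN={a, c} | OUT={}

Merge at B4: OUT[B4] = IN[B5] = {a, c, d}
Applying B4's transfer function to that OUT value gives IN[B4] (row B4 above).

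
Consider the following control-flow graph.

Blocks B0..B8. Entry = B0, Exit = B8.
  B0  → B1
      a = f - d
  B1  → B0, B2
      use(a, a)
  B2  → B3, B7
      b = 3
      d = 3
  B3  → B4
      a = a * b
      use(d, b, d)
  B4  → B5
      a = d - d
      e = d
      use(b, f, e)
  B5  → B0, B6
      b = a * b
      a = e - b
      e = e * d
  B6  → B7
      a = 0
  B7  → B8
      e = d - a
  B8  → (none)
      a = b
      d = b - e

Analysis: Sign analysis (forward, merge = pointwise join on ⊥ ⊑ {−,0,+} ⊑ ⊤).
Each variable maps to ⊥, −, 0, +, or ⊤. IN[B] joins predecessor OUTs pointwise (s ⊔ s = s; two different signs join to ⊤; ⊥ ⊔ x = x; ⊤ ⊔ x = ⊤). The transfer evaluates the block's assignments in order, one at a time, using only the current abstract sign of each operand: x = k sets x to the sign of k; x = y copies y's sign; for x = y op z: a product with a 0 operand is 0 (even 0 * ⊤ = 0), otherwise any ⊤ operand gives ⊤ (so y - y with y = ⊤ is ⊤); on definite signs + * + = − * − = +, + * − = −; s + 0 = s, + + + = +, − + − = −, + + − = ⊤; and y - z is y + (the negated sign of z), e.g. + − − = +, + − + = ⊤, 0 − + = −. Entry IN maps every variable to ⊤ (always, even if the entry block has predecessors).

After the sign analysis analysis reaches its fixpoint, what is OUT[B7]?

Converged values:
  B0: | IN=(all ⊤) | OUT=(all ⊤)
  B1: | IN=(all ⊤) | OUT=(all ⊤)
  B2: | IN=(all ⊤) | OUT={b:+, d:+; rest ⊤}
  B3: | IN={b:+, d:+; rest ⊤} | OUT={b:+, d:+; rest ⊤}
  B4: | IN={b:+, d:+; rest ⊤} | OUT={b:+, d:+, e:+; rest ⊤}
  B5: | IN={b:+, d:+, e:+; rest ⊤} | OUT={d:+, e:+; rest ⊤}
  B6: | IN={d:+, e:+; rest ⊤} | OUT={a:0, d:+, e:+; rest ⊤}
  B7: | IN={d:+; rest ⊤} | OUT={d:+; rest ⊤}
  B8: | IN={d:+; rest ⊤} | OUT=(all ⊤)

Merge at B7: IN[B7] = OUT[B2] ⊔ OUT[B6] = {a: ⊤, b: ⊤, c: ⊤, d: +, e: ⊤, f: ⊤}
Applying B7's transfer function to that IN value gives OUT[B7] (row B7 above).

Answer: {a: ⊤, b: ⊤, c: ⊤, d: +, e: ⊤, f: ⊤}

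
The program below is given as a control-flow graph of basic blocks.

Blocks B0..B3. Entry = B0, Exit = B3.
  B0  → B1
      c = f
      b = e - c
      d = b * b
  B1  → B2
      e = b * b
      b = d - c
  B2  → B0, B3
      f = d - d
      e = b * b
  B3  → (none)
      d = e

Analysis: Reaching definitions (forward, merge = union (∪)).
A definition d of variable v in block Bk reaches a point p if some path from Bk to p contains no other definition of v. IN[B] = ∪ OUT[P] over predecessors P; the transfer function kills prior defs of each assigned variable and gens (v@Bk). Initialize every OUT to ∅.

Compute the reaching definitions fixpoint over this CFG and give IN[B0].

Converged values:
  B0: | IN={b@B1, c@B0, d@B0, e@B2, f@B2} | OUT={b@B0, c@B0, d@B0, e@B2, f@B2}
  B1: | IN={b@B0, c@B0, d@B0, e@B2, f@B2} | OUT={b@B1, c@B0, d@B0, e@B1, f@B2}
  B2: | IN={b@B1, c@B0, d@B0, e@B1, f@B2} | OUT={b@B1, c@B0, d@B0, e@B2, f@B2}
  B3: | IN={b@B1, c@B0, d@B0, e@B2, f@B2} | OUT={b@B1, c@B0, d@B3, e@B2, f@B2}

Merge at B0 (entry node, so the boundary value {} is joined with the incoming edge(s)): IN[B0] = {} ⊔ OUT[B2] = {b@B1, c@B0, d@B0, e@B2, f@B2}

Answer: {b@B1, c@B0, d@B0, e@B2, f@B2}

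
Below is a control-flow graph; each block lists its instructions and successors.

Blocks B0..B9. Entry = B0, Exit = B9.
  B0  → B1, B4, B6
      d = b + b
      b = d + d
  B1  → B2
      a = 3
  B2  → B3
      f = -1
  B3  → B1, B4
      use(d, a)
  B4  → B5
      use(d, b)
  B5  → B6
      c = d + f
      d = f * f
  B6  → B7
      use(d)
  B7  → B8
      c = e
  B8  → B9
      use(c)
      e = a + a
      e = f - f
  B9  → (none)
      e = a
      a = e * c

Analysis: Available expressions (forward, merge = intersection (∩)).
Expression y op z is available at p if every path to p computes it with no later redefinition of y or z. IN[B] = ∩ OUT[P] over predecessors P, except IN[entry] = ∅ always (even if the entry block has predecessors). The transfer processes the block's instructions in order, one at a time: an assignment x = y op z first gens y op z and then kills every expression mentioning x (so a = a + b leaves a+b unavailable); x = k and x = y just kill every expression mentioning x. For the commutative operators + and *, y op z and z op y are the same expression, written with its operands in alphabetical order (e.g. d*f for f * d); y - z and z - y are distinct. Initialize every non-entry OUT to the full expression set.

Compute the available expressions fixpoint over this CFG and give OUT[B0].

Per-block solution:
  B0: | IN={} | OUT={d+d}
  B1: | IN={d+d} | OUT={d+d}
  B2: | IN={d+d} | OUT={d+d}
  B3: | IN={d+d} | OUT={d+d}
  B4: | IN={d+d} | OUT={d+d}
  B5: | IN={d+d} | OUT={f*f}
  B6: | IN={} | OUT={}
  B7: | IN={} | OUT={}
  B8: | IN={} | OUT={a+a, f-f}
  B9: | IN={a+a, f-f} | OUT={c*e, f-f}

B0 is the boundary node: IN[B0] = {}
Applying B0's transfer function to that IN value gives OUT[B0] (row B0 above).

Answer: {d+d}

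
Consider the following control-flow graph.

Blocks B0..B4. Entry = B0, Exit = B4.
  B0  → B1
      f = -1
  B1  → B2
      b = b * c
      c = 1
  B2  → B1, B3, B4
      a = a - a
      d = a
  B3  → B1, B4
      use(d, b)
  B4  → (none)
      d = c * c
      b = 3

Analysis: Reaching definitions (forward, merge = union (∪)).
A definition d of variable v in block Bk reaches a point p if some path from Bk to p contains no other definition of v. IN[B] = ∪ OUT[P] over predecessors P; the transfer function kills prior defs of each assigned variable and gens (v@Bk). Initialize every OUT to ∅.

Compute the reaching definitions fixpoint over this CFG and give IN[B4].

Per-block solution:
  B0:  IN={}  OUT={f@B0}
  B1:  IN={a@B2, b@B1, c@B1, d@B2, f@B0}  OUT={a@B2, b@B1, c@B1, d@B2, f@B0}
  B2:  IN={a@B2, b@B1, c@B1, d@B2, f@B0}  OUT={a@B2, b@B1, c@B1, d@B2, f@B0}
  B3:  IN={a@B2, b@B1, c@B1, d@B2, f@B0}  OUT={a@B2, b@B1, c@B1, d@B2, f@B0}
  B4:  IN={a@B2, b@B1, c@B1, d@B2, f@B0}  OUT={a@B2, b@B4, c@B1, d@B4, f@B0}

Merge at B4: IN[B4] = OUT[B2] ⊔ OUT[B3] = {a@B2, b@B1, c@B1, d@B2, f@B0}

Answer: {a@B2, b@B1, c@B1, d@B2, f@B0}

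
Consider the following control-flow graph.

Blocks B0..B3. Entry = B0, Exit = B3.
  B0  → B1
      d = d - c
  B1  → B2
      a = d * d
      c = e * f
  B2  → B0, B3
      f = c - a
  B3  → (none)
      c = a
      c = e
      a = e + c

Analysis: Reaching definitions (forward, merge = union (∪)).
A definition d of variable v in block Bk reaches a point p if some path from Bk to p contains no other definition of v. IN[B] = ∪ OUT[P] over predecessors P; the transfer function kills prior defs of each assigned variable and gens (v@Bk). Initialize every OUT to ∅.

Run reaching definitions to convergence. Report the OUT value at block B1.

Converged values:
  B0:  IN={a@B1, c@B1, d@B0, f@B2}  OUT={a@B1, c@B1, d@B0, f@B2}
  B1:  IN={a@B1, c@B1, d@B0, f@B2}  OUT={a@B1, c@B1, d@B0, f@B2}
  B2:  IN={a@B1, c@B1, d@B0, f@B2}  OUT={a@B1, c@B1, d@B0, f@B2}
  B3:  IN={a@B1, c@B1, d@B0, f@B2}  OUT={a@B3, c@B3, d@B0, f@B2}

Merge at B1: IN[B1] = OUT[B0] = {a@B1, c@B1, d@B0, f@B2}
Applying B1's transfer function to that IN value gives OUT[B1] (row B1 above).

Answer: {a@B1, c@B1, d@B0, f@B2}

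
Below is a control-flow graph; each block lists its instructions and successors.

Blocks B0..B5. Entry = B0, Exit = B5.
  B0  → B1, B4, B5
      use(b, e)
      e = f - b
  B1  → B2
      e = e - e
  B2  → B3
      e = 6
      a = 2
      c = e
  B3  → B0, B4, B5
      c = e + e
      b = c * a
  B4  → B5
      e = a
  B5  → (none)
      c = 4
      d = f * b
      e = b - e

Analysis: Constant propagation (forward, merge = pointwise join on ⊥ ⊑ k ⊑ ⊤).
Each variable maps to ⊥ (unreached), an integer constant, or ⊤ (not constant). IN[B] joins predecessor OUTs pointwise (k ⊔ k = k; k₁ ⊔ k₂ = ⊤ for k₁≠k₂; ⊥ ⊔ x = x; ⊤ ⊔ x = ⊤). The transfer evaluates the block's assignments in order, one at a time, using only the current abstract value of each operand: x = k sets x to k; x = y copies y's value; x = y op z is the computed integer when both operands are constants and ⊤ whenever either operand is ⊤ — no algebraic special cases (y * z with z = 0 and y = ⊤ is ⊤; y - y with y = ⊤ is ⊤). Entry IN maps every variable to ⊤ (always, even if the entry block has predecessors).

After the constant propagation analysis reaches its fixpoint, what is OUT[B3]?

Fixpoint table:
  B0:   IN=(all ⊤)   OUT=(all ⊤)
  B1:   IN=(all ⊤)   OUT=(all ⊤)
  B2:   IN=(all ⊤)   OUT={a:2, c:6, e:6; rest ⊤}
  B3:   IN={a:2, c:6, e:6; rest ⊤}   OUT={a:2, b:24, c:12, e:6; rest ⊤}
  B4:   IN=(all ⊤)   OUT=(all ⊤)
  B5:   IN=(all ⊤)   OUT={c:4; rest ⊤}

Merge at B3: IN[B3] = OUT[B2] = {a: 2, b: ⊤, c: 6, d: ⊤, e: 6, f: ⊤}
Applying B3's transfer function to that IN value gives OUT[B3] (row B3 above).

Answer: {a: 2, b: 24, c: 12, d: ⊤, e: 6, f: ⊤}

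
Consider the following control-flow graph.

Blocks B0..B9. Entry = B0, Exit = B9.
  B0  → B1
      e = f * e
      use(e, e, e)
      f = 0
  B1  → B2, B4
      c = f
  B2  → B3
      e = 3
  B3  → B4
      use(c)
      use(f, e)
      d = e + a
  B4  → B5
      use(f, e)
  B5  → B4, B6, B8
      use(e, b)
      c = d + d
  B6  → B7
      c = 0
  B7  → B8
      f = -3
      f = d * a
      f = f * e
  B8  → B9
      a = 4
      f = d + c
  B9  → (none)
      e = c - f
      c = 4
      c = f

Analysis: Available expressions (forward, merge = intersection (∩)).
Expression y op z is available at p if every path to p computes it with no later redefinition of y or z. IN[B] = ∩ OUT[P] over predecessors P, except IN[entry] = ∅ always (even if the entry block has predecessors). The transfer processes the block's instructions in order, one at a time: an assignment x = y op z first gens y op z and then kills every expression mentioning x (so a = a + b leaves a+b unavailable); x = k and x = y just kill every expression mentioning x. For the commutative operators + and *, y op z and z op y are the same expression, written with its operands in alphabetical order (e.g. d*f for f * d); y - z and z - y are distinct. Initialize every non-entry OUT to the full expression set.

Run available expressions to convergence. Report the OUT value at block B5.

Fixpoint table:
  B0:   IN={}   OUT={}
  B1:   IN={}   OUT={}
  B2:   IN={}   OUT={}
  B3:   IN={}   OUT={a+e}
  B4:   IN={}   OUT={}
  B5:   IN={}   OUT={d+d}
  B6:   IN={d+d}   OUT={d+d}
  B7:   IN={d+d}   OUT={a*d, d+d}
  B8:   IN={d+d}   OUT={c+d, d+d}
  B9:   IN={c+d, d+d}   OUT={d+d}

Merge at B5: IN[B5] = OUT[B4] = {}
Applying B5's transfer function to that IN value gives OUT[B5] (row B5 above).

Answer: {d+d}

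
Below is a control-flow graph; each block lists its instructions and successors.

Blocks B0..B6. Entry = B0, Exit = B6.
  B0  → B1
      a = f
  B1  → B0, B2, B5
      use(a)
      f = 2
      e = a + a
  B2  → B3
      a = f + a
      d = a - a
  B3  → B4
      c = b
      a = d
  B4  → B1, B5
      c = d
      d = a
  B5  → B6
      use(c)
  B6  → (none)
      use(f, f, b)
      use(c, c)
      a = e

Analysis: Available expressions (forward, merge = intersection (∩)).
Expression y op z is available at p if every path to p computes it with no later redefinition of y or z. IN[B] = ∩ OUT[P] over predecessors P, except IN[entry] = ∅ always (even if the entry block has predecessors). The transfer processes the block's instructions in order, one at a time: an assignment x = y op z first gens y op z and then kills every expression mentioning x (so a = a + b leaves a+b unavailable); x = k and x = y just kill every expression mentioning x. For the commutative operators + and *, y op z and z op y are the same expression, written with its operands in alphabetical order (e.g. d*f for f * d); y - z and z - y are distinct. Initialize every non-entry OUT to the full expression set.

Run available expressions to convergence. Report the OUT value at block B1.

Answer: {a+a}

Derivation:
Per-block solution:
  B0: | IN={} | OUT={}
  B1: | IN={} | OUT={a+a}
  B2: | IN={a+a} | OUT={a-a}
  B3: | IN={a-a} | OUT={}
  B4: | IN={} | OUT={}
  B5: | IN={} | OUT={}
  B6: | IN={} | OUT={}

Merge at B1: IN[B1] = OUT[B0] ∩ OUT[B4] = {}
Applying B1's transfer function to that IN value gives OUT[B1] (row B1 above).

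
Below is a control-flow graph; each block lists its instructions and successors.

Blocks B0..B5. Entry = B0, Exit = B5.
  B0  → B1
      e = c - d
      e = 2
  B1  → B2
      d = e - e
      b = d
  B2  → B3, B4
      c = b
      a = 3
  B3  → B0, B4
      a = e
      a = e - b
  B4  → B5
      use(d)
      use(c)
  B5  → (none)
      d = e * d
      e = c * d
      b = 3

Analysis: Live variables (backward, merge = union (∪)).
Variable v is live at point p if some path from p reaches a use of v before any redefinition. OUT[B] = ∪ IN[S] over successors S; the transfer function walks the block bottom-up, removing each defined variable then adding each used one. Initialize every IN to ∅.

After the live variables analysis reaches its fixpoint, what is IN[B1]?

Fixpoint table:
  B0:   IN={c, d}   OUT={e}
  B1:   IN={e}   OUT={b, d, e}
  B2:   IN={b, d, e}   OUT={b, c, d, e}
  B3:   IN={b, c, d, e}   OUT={c, d, e}
  B4:   IN={c, d, e}   OUT={c, d, e}
  B5:   IN={c, d, e}   OUT={}

Merge at B1: OUT[B1] = IN[B2] = {b, d, e}
Applying B1's transfer function to that OUT value gives IN[B1] (row B1 above).

Answer: {e}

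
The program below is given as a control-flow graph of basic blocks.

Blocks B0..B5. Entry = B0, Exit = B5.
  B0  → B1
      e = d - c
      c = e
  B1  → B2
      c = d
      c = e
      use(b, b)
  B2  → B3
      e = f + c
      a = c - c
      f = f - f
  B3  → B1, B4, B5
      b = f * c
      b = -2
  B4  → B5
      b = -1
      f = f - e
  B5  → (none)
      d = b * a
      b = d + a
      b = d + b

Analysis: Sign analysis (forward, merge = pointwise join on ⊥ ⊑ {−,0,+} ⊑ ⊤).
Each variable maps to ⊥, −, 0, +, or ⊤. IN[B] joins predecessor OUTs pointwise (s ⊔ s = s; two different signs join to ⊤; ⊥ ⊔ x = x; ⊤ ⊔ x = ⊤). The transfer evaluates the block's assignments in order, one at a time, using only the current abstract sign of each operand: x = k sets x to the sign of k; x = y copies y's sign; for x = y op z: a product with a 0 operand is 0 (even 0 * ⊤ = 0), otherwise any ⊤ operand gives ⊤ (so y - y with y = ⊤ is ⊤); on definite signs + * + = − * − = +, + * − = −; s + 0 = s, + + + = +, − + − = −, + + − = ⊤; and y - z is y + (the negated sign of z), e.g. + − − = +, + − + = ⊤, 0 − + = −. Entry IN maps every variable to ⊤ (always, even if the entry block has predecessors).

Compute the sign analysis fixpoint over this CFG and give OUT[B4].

Answer: {a: ⊤, b: -, c: ⊤, d: ⊤, e: ⊤, f: ⊤}

Trace:
Fixpoint table:
  B0: | IN=(all ⊤) | OUT=(all ⊤)
  B1: | IN=(all ⊤) | OUT=(all ⊤)
  B2: | IN=(all ⊤) | OUT=(all ⊤)
  B3: | IN=(all ⊤) | OUT={b:-; rest ⊤}
  B4: | IN={b:-; rest ⊤} | OUT={b:-; rest ⊤}
  B5: | IN={b:-; rest ⊤} | OUT=(all ⊤)

Merge at B4: IN[B4] = OUT[B3] = {a: ⊤, b: -, c: ⊤, d: ⊤, e: ⊤, f: ⊤}
Applying B4's transfer function to that IN value gives OUT[B4] (row B4 above).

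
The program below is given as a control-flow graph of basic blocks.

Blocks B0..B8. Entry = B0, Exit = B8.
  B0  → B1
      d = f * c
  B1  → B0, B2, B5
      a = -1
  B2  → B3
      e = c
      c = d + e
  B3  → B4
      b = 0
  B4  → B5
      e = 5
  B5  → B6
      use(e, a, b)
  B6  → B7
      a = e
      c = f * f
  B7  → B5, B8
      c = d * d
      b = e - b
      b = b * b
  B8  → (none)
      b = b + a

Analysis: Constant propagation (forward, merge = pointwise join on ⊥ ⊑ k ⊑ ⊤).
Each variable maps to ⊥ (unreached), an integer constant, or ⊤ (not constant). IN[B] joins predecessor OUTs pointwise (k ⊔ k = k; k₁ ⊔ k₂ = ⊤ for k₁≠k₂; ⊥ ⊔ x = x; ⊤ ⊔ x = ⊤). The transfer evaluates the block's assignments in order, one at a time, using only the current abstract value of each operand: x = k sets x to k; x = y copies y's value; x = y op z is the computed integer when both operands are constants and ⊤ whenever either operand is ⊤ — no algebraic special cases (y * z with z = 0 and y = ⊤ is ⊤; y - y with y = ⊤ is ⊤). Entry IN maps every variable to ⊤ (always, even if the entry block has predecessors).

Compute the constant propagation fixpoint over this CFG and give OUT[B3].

Fixpoint table:
  B0:   IN=(all ⊤)   OUT=(all ⊤)
  B1:   IN=(all ⊤)   OUT={a:-1; rest ⊤}
  B2:   IN={a:-1; rest ⊤}   OUT={a:-1; rest ⊤}
  B3:   IN={a:-1; rest ⊤}   OUT={a:-1, b:0; rest ⊤}
  B4:   IN={a:-1, b:0; rest ⊤}   OUT={a:-1, b:0, e:5; rest ⊤}
  B5:   IN=(all ⊤)   OUT=(all ⊤)
  B6:   IN=(all ⊤)   OUT=(all ⊤)
  B7:   IN=(all ⊤)   OUT=(all ⊤)
  B8:   IN=(all ⊤)   OUT=(all ⊤)

Merge at B3: IN[B3] = OUT[B2] = {a: -1, b: ⊤, c: ⊤, d: ⊤, e: ⊤, f: ⊤}
Applying B3's transfer function to that IN value gives OUT[B3] (row B3 above).

Answer: {a: -1, b: 0, c: ⊤, d: ⊤, e: ⊤, f: ⊤}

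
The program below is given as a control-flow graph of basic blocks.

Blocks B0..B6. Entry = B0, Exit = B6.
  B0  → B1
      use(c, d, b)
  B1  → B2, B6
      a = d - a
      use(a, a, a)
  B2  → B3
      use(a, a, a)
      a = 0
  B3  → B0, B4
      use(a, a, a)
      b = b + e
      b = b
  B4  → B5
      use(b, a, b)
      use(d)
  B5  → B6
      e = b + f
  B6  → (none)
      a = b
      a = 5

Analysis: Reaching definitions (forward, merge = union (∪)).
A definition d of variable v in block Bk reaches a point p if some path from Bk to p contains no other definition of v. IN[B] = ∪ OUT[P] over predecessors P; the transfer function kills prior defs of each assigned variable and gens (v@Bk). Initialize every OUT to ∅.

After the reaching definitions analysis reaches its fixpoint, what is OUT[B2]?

Answer: {a@B2, b@B3}

Working:
Per-block solution:
  B0:   IN={a@B2, b@B3}   OUT={a@B2, b@B3}
  B1:   IN={a@B2, b@B3}   OUT={a@B1, b@B3}
  B2:   IN={a@B1, b@B3}   OUT={a@B2, b@B3}
  B3:   IN={a@B2, b@B3}   OUT={a@B2, b@B3}
  B4:   IN={a@B2, b@B3}   OUT={a@B2, b@B3}
  B5:   IN={a@B2, b@B3}   OUT={a@B2, b@B3, e@B5}
  B6:   IN={a@B1, a@B2, b@B3, e@B5}   OUT={a@B6, b@B3, e@B5}

Merge at B2: IN[B2] = OUT[B1] = {a@B1, b@B3}
Applying B2's transfer function to that IN value gives OUT[B2] (row B2 above).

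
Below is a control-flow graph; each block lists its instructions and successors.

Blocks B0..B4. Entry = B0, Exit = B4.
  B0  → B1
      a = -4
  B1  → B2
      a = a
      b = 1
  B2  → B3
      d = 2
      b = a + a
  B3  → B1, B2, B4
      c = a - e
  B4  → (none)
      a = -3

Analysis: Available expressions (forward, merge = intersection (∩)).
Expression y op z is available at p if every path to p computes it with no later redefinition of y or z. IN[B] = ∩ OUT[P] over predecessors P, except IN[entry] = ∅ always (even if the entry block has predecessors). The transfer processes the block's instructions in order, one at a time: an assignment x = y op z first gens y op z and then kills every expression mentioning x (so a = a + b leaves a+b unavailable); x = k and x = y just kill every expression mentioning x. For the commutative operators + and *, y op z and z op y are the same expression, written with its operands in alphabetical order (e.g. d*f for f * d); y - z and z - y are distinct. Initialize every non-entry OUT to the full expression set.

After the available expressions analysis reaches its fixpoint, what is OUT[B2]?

Converged values:
  B0:  IN={}  OUT={}
  B1:  IN={}  OUT={}
  B2:  IN={}  OUT={a+a}
  B3:  IN={a+a}  OUT={a+a, a-e}
  B4:  IN={a+a, a-e}  OUT={}

Merge at B2: IN[B2] = OUT[B1] ∩ OUT[B3] = {}
Applying B2's transfer function to that IN value gives OUT[B2] (row B2 above).

Answer: {a+a}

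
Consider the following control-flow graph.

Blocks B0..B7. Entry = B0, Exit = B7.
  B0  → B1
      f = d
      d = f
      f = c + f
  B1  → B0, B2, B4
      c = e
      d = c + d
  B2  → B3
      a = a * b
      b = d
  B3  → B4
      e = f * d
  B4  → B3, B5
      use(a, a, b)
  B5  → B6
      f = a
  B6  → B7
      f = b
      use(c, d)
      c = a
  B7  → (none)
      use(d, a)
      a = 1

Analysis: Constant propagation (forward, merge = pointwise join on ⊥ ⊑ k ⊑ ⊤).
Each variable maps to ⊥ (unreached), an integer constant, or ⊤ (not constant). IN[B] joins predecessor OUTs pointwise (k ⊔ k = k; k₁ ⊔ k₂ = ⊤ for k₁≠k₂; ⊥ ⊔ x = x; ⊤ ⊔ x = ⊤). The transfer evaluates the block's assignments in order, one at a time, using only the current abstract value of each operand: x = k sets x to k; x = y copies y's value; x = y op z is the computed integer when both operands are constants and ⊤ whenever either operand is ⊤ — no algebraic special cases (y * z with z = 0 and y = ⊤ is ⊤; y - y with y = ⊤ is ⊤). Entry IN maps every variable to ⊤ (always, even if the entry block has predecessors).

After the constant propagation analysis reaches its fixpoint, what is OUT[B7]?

Answer: {a: 1, b: ⊤, c: ⊤, d: ⊤, e: ⊤, f: ⊤}

Trace:
Per-block solution:
  B0: | IN=(all ⊤) | OUT=(all ⊤)
  B1: | IN=(all ⊤) | OUT=(all ⊤)
  B2: | IN=(all ⊤) | OUT=(all ⊤)
  B3: | IN=(all ⊤) | OUT=(all ⊤)
  B4: | IN=(all ⊤) | OUT=(all ⊤)
  B5: | IN=(all ⊤) | OUT=(all ⊤)
  B6: | IN=(all ⊤) | OUT=(all ⊤)
  B7: | IN=(all ⊤) | OUT={a:1; rest ⊤}

Merge at B7: IN[B7] = OUT[B6] = {a: ⊤, b: ⊤, c: ⊤, d: ⊤, e: ⊤, f: ⊤}
Applying B7's transfer function to that IN value gives OUT[B7] (row B7 above).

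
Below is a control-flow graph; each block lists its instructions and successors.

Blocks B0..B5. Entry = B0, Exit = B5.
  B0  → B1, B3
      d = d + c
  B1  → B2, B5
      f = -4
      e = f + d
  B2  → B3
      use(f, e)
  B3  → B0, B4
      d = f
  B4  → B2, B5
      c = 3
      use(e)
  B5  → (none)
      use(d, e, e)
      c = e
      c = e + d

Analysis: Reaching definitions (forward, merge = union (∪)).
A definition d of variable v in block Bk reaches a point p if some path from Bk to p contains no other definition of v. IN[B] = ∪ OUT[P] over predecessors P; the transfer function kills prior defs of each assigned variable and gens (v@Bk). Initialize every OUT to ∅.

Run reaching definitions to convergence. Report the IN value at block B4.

Per-block solution:
  B0:  IN={c@B4, d@B3, e@B1, f@B1}  OUT={c@B4, d@B0, e@B1, f@B1}
  B1:  IN={c@B4, d@B0, e@B1, f@B1}  OUT={c@B4, d@B0, e@B1, f@B1}
  B2:  IN={c@B4, d@B0, d@B3, e@B1, f@B1}  OUT={c@B4, d@B0, d@B3, e@B1, f@B1}
  B3:  IN={c@B4, d@B0, d@B3, e@B1, f@B1}  OUT={c@B4, d@B3, e@B1, f@B1}
  B4:  IN={c@B4, d@B3, e@B1, f@B1}  OUT={c@B4, d@B3, e@B1, f@B1}
  B5:  IN={c@B4, d@B0, d@B3, e@B1, f@B1}  OUT={c@B5, d@B0, d@B3, e@B1, f@B1}

Merge at B4: IN[B4] = OUT[B3] = {c@B4, d@B3, e@B1, f@B1}

Answer: {c@B4, d@B3, e@B1, f@B1}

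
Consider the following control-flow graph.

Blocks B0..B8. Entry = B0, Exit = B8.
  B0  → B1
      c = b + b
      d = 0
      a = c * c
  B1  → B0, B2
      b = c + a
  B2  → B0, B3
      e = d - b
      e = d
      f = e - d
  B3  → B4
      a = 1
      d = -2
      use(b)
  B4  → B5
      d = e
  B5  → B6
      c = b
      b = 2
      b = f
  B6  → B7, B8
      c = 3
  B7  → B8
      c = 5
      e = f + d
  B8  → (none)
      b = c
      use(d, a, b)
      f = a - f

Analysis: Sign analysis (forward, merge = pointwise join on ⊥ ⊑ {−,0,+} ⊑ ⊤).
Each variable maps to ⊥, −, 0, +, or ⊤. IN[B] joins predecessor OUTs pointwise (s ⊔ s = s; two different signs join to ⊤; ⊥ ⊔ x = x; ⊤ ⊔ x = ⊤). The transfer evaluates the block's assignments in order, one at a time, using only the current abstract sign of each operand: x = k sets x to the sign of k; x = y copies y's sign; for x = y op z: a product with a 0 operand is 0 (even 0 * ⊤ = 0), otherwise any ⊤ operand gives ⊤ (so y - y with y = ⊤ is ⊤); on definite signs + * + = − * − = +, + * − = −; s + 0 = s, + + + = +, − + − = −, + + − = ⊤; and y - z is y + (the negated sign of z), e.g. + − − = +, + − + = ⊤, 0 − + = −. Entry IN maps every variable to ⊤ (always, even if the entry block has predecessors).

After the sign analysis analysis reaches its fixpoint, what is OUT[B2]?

Fixpoint table:
  B0: | IN=(all ⊤) | OUT={d:0; rest ⊤}
  B1: | IN={d:0; rest ⊤} | OUT={d:0; rest ⊤}
  B2: | IN={d:0; rest ⊤} | OUT={d:0, e:0, f:0; rest ⊤}
  B3: | IN={d:0, e:0, f:0; rest ⊤} | OUT={a:+, d:-, e:0, f:0; rest ⊤}
  B4: | IN={a:+, d:-, e:0, f:0; rest ⊤} | OUT={a:+, d:0, e:0, f:0; rest ⊤}
  B5: | IN={a:+, d:0, e:0, f:0; rest ⊤} | OUT={a:+, b:0, d:0, e:0, f:0; rest ⊤}
  B6: | IN={a:+, b:0, d:0, e:0, f:0; rest ⊤} | OUT={a:+, b:0, c:+, d:0, e:0, f:0; rest ⊤}
  B7: | IN={a:+, b:0, c:+, d:0, e:0, f:0; rest ⊤} | OUT={a:+, b:0, c:+, d:0, e:0, f:0; rest ⊤}
  B8: | IN={a:+, b:0, c:+, d:0, e:0, f:0; rest ⊤} | OUT={a:+, b:+, c:+, d:0, e:0, f:+; rest ⊤}

Merge at B2: IN[B2] = OUT[B1] = {a: ⊤, b: ⊤, c: ⊤, d: 0, e: ⊤, f: ⊤}
Applying B2's transfer function to that IN value gives OUT[B2] (row B2 above).

Answer: {a: ⊤, b: ⊤, c: ⊤, d: 0, e: 0, f: 0}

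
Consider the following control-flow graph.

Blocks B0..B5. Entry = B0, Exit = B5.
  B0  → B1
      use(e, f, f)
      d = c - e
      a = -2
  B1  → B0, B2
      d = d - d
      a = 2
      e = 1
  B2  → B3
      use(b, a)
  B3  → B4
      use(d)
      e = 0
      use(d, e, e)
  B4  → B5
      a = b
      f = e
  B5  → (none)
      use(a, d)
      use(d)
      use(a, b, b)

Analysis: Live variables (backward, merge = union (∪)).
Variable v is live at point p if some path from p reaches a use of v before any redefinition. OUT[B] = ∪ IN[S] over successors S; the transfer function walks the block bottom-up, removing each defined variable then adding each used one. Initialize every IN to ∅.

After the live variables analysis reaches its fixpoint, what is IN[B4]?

Converged values:
  B0:  IN={b, c, e, f}  OUT={b, c, d, f}
  B1:  IN={b, c, d, f}  OUT={a, b, c, d, e, f}
  B2:  IN={a, b, d}  OUT={b, d}
  B3:  IN={b, d}  OUT={b, d, e}
  B4:  IN={b, d, e}  OUT={a, b, d}
  B5:  IN={a, b, d}  OUT={}

Merge at B4: OUT[B4] = IN[B5] = {a, b, d}
Applying B4's transfer function to that OUT value gives IN[B4] (row B4 above).

Answer: {b, d, e}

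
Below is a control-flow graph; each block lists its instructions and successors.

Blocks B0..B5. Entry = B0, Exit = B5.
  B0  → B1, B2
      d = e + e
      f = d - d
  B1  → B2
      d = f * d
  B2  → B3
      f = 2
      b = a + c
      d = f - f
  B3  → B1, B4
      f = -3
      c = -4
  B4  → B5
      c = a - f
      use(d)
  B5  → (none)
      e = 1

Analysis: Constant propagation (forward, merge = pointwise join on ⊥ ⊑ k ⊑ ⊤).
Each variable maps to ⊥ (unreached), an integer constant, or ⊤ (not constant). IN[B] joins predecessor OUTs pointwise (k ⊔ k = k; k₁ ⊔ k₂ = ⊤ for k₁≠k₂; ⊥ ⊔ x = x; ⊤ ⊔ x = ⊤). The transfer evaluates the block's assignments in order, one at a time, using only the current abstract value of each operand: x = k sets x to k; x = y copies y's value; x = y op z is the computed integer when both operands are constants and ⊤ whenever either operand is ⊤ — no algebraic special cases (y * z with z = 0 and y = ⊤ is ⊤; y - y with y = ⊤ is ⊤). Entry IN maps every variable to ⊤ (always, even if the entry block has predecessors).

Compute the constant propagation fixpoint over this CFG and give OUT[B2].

Per-block solution:
  B0:   IN=(all ⊤)   OUT=(all ⊤)
  B1:   IN=(all ⊤)   OUT=(all ⊤)
  B2:   IN=(all ⊤)   OUT={d:0, f:2; rest ⊤}
  B3:   IN={d:0, f:2; rest ⊤}   OUT={c:-4, d:0, f:-3; rest ⊤}
  B4:   IN={c:-4, d:0, f:-3; rest ⊤}   OUT={d:0, f:-3; rest ⊤}
  B5:   IN={d:0, f:-3; rest ⊤}   OUT={d:0, e:1, f:-3; rest ⊤}

Merge at B2: IN[B2] = OUT[B0] ⊔ OUT[B1] = {a: ⊤, b: ⊤, c: ⊤, d: ⊤, e: ⊤, f: ⊤}
Applying B2's transfer function to that IN value gives OUT[B2] (row B2 above).

Answer: {a: ⊤, b: ⊤, c: ⊤, d: 0, e: ⊤, f: 2}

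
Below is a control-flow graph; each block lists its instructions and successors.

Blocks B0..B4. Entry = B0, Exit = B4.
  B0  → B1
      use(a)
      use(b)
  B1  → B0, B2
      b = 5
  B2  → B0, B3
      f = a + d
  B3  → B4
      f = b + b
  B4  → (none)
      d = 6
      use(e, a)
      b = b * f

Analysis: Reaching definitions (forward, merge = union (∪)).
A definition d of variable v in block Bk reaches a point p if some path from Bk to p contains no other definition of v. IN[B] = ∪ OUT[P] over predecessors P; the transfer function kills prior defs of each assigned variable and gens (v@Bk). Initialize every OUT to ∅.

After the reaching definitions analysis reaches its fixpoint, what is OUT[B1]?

Answer: {b@B1, f@B2}

Derivation:
Converged values:
  B0:   IN={b@B1, f@B2}   OUT={b@B1, f@B2}
  B1:   IN={b@B1, f@B2}   OUT={b@B1, f@B2}
  B2:   IN={b@B1, f@B2}   OUT={b@B1, f@B2}
  B3:   IN={b@B1, f@B2}   OUT={b@B1, f@B3}
  B4:   IN={b@B1, f@B3}   OUT={b@B4, d@B4, f@B3}

Merge at B1: IN[B1] = OUT[B0] = {b@B1, f@B2}
Applying B1's transfer function to that IN value gives OUT[B1] (row B1 above).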